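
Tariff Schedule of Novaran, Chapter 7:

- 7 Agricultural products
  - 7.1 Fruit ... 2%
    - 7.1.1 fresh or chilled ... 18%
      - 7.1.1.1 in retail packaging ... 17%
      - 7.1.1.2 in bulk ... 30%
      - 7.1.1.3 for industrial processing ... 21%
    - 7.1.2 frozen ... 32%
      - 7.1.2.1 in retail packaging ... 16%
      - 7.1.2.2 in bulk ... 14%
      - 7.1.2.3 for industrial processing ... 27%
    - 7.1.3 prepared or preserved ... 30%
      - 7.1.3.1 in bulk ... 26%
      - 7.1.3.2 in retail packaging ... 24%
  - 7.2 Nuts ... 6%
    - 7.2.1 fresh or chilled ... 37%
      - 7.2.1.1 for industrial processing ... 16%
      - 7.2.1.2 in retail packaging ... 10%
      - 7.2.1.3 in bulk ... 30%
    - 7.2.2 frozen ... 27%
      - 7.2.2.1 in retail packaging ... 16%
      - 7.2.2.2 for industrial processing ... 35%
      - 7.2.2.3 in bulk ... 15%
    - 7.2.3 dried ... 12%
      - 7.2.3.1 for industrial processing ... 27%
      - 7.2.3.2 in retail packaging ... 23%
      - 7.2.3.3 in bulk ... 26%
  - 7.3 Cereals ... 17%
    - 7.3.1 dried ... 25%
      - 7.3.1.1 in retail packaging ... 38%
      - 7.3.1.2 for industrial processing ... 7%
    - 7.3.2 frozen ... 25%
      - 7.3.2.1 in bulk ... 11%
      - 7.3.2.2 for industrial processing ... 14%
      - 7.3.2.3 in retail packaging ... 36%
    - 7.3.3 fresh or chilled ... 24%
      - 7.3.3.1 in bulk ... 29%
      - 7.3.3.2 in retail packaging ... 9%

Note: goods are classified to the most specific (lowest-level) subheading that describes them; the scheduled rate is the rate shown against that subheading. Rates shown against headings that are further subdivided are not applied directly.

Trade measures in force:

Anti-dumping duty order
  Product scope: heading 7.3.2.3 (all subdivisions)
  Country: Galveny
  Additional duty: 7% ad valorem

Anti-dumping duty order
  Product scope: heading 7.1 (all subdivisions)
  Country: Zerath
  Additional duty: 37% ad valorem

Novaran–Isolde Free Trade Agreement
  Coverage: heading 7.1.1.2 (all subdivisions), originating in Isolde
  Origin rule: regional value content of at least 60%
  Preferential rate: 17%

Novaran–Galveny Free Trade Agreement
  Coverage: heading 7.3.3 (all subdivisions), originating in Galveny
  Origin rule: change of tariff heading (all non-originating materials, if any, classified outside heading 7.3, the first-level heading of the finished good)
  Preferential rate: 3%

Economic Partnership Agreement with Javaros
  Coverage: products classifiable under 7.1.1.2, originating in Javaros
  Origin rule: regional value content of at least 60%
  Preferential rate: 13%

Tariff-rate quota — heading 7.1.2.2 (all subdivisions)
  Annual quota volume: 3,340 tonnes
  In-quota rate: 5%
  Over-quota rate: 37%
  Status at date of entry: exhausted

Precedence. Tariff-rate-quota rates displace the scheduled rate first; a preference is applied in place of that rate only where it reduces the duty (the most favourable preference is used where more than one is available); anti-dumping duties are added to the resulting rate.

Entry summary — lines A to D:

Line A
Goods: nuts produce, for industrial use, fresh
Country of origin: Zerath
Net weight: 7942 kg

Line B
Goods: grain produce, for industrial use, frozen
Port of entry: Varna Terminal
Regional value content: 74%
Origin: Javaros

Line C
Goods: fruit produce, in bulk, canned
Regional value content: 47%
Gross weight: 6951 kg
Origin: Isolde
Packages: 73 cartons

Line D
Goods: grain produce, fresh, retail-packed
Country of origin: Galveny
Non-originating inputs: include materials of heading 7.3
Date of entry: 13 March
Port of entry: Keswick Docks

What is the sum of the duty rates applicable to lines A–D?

Line A: nuts → 7.2; fresh → 7.2.1; for industrial use → 7.2.1.1. Scheduled 16%. No special measure applies. → 16%.
Line B: grain → 7.3; frozen → 7.3.2; for industrial use → 7.3.2.2. Scheduled 14%. Javaros agreement on 7.1.1.2: 7.3.2.2 not covered. → 14%.
Line C: fruit → 7.1; canned → 7.1.3; in bulk → 7.1.3.1. Scheduled 26%. Isolde agreement on 7.1.1.2: 7.1.3.1 not covered. → 26%.
Line D: grain → 7.3; fresh → 7.3.3; retail-packed → 7.3.3.2. Scheduled 9%. Galveny agreement on 7.3.3: CTH not met. → 9%.
Sum: 16% + 14% + 26% + 9% = 65%.

65%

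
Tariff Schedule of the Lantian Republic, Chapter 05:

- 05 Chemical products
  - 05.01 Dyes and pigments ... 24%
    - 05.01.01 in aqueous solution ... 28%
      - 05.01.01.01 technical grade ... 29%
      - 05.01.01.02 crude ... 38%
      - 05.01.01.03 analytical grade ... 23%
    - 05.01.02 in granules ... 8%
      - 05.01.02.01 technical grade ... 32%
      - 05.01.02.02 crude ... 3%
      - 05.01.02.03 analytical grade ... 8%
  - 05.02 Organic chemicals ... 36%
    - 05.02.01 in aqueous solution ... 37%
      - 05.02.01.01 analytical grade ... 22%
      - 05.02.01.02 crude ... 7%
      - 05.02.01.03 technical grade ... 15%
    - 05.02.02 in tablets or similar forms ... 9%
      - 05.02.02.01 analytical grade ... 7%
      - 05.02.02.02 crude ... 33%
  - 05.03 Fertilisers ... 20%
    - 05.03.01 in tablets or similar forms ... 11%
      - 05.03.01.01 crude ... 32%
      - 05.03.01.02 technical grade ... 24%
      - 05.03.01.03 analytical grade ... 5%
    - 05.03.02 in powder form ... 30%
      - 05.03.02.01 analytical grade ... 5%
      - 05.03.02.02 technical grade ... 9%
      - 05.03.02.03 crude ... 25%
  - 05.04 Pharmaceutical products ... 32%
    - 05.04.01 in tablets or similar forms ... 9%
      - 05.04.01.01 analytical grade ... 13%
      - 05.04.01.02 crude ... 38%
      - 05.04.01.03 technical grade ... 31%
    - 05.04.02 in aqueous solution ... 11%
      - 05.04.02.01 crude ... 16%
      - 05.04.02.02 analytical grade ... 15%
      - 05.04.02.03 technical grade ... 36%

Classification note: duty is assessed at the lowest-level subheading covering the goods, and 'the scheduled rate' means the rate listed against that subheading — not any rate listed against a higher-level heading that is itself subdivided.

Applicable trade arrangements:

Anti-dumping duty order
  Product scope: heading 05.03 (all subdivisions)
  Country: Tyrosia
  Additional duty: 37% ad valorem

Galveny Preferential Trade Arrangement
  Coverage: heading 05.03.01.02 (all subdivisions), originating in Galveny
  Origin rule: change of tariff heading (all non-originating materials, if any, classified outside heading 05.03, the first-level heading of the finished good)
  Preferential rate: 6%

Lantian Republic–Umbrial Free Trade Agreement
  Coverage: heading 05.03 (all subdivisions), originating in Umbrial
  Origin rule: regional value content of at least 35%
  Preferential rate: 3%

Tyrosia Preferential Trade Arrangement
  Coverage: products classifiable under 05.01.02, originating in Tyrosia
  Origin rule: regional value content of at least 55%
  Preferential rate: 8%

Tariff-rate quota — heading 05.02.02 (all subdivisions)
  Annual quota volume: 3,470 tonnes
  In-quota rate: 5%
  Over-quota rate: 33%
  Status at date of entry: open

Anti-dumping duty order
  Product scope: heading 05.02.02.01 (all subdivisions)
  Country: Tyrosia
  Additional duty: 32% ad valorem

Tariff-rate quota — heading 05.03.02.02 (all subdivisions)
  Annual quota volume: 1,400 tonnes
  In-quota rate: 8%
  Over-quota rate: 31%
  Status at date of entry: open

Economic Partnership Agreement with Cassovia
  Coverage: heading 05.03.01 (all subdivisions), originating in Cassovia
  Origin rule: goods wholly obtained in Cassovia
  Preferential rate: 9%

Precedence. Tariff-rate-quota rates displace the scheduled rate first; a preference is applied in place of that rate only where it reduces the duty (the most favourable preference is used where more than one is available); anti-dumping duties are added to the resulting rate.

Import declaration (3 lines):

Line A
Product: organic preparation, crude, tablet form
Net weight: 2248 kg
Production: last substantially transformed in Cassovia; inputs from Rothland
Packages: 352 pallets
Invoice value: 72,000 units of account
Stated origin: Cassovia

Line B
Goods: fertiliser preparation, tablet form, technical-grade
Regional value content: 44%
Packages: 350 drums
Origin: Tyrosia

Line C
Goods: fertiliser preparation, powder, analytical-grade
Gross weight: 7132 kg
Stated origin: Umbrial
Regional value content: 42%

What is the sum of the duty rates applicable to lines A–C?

Line A: organic → 05.02; tablet form → 05.02.02; crude → 05.02.02.02. Scheduled 33%. quota on 05.02.02 open → in-quota 5%; Cassovia agreement on 05.03.01: 05.02.02.02 not covered. → 5%.
Line B: fertiliser → 05.03; tablet form → 05.03.01; technical-grade → 05.03.01.02. Scheduled 24%. Tyrosia agreement on 05.01.02: 05.03.01.02 not covered; anti-dumping (Tyrosia, 05.03): +37%; total 24% + 37% = 61%. → 61%.
Line C: fertiliser → 05.03; powder → 05.03.02; analytical-grade → 05.03.02.01. Scheduled 5%. Umbrial agreement on 05.03: RVC ≥ 35% → 3% available; preferential 3%. → 3%.
Sum: 5% + 61% + 3% = 69%.

69%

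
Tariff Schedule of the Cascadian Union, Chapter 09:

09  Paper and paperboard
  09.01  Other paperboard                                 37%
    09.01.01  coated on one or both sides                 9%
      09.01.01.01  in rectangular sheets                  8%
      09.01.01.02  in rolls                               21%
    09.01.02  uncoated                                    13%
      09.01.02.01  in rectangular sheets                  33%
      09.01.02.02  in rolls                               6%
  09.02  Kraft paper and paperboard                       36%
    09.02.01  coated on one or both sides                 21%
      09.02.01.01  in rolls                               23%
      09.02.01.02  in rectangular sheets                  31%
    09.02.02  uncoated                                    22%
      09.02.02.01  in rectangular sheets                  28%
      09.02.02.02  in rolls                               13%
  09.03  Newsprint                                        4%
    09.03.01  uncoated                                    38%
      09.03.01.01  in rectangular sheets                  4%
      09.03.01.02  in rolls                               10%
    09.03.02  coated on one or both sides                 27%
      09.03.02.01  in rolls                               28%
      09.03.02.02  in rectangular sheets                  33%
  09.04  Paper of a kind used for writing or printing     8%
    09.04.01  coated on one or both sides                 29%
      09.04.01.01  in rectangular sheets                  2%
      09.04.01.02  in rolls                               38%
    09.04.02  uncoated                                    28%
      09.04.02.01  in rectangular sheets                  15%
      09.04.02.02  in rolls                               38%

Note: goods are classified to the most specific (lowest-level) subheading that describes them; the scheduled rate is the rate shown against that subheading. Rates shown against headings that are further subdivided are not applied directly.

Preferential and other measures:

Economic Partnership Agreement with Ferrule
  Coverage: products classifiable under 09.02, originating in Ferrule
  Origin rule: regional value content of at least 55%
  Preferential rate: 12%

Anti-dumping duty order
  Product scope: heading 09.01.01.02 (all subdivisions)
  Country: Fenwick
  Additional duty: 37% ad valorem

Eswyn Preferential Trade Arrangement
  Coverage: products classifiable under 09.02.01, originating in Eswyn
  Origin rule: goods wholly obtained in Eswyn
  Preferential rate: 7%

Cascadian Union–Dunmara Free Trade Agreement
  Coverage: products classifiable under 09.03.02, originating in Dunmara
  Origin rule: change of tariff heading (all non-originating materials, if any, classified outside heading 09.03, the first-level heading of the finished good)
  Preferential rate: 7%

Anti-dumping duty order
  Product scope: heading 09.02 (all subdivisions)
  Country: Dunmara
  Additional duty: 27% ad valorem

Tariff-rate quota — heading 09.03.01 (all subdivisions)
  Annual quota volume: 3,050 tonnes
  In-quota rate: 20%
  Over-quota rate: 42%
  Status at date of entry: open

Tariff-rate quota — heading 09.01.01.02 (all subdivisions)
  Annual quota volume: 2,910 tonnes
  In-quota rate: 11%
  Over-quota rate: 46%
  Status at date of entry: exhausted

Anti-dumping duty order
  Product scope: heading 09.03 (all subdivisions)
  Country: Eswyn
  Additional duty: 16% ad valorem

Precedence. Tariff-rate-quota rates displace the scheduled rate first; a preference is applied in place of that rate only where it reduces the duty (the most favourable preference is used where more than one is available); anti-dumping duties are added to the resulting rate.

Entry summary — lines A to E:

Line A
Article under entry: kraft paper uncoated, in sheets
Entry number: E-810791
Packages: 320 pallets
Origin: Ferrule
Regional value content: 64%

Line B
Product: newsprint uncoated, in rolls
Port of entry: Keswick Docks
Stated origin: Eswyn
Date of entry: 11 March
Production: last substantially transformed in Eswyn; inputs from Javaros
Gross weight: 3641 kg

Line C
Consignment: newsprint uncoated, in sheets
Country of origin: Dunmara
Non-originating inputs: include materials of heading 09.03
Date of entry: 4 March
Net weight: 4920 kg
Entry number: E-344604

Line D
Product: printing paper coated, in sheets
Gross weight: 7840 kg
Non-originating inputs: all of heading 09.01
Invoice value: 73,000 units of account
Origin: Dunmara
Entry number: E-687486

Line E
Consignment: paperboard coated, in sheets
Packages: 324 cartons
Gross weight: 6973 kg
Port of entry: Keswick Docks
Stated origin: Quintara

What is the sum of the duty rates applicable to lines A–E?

78%

Line A: kraft paper → 09.02; uncoated → 09.02.02; in sheets → 09.02.02.01. Scheduled 28%. Ferrule agreement on 09.02: RVC ≥ 55% → 12% available; preferential 12%. → 12%.
Line B: newsprint → 09.03; uncoated → 09.03.01; in rolls → 09.03.01.02. Scheduled 10%. quota on 09.03.01 open → in-quota 20%; Eswyn agreement on 09.02.01: 09.03.01.02 not covered; anti-dumping (Eswyn, 09.03): +16%; total 20% + 16% = 36%. → 36%.
Line C: newsprint → 09.03; uncoated → 09.03.01; in sheets → 09.03.01.01. Scheduled 4%. quota on 09.03.01 open → in-quota 20%; Dunmara agreement on 09.03.02: 09.03.01.01 not covered. → 20%.
Line D: printing paper → 09.04; coated → 09.04.01; in sheets → 09.04.01.01. Scheduled 2%. Dunmara agreement on 09.03.02: 09.04.01.01 not covered. → 2%.
Line E: paperboard → 09.01; coated → 09.01.01; in sheets → 09.01.01.01. Scheduled 8%. No special measure applies. → 8%.
Sum: 12% + 36% + 20% + 2% + 8% = 78%.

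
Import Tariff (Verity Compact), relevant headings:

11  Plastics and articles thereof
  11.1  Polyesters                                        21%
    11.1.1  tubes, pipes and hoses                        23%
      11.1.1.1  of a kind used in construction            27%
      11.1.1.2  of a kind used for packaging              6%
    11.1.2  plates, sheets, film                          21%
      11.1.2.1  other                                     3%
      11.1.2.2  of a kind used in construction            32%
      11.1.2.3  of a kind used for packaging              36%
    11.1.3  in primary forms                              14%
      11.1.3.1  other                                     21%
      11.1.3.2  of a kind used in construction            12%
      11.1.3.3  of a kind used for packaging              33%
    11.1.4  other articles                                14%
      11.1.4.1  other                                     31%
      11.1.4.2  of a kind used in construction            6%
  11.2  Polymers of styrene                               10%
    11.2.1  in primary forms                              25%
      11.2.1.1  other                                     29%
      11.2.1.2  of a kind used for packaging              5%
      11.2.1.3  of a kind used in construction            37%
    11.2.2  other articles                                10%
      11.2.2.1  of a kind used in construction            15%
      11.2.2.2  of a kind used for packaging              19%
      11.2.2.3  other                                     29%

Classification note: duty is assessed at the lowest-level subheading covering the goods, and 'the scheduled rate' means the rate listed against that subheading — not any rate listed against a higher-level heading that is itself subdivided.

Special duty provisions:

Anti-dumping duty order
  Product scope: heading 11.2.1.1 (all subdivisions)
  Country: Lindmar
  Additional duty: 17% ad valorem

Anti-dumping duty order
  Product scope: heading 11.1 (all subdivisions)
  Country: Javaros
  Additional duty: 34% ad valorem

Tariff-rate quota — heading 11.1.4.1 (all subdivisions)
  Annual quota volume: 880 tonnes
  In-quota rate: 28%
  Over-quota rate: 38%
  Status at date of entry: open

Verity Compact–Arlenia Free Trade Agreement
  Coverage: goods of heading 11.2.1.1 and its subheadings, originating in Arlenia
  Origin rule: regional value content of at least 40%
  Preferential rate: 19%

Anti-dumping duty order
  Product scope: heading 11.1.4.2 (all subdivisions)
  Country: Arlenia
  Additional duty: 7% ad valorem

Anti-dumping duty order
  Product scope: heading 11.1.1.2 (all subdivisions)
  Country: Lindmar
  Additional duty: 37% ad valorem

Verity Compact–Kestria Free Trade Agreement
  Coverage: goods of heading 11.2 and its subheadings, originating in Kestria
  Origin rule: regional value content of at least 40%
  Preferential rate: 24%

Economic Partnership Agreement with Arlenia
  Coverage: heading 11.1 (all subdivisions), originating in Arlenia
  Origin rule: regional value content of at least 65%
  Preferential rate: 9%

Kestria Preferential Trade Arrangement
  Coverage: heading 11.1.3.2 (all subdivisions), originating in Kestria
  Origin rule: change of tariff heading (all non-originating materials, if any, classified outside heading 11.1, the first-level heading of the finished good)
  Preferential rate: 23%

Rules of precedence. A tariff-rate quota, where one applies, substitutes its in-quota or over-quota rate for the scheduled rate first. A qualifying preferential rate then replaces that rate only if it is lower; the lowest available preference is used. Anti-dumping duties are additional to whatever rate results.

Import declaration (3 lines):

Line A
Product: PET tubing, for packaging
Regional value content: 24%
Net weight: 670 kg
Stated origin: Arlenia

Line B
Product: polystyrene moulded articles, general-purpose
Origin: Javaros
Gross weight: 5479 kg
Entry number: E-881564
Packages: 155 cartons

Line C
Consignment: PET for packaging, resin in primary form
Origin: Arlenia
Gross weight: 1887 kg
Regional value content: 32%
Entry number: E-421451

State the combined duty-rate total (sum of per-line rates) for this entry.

Line A: PET → 11.1; tubing → 11.1.1; for packaging → 11.1.1.2. Scheduled 6%. Arlenia agreement on 11.2.1.1: 11.1.1.2 not covered; Arlenia agreement on 11.1: RVC < 65%. → 6%.
Line B: polystyrene → 11.2; moulded articles → 11.2.2; general-purpose → 11.2.2.3. Scheduled 29%. No special measure applies. → 29%.
Line C: PET → 11.1; resin in primary form → 11.1.3; for packaging → 11.1.3.3. Scheduled 33%. Arlenia agreement on 11.2.1.1: 11.1.3.3 not covered; Arlenia agreement on 11.1: RVC < 65%. → 33%.
Sum: 6% + 29% + 33% = 68%.

68%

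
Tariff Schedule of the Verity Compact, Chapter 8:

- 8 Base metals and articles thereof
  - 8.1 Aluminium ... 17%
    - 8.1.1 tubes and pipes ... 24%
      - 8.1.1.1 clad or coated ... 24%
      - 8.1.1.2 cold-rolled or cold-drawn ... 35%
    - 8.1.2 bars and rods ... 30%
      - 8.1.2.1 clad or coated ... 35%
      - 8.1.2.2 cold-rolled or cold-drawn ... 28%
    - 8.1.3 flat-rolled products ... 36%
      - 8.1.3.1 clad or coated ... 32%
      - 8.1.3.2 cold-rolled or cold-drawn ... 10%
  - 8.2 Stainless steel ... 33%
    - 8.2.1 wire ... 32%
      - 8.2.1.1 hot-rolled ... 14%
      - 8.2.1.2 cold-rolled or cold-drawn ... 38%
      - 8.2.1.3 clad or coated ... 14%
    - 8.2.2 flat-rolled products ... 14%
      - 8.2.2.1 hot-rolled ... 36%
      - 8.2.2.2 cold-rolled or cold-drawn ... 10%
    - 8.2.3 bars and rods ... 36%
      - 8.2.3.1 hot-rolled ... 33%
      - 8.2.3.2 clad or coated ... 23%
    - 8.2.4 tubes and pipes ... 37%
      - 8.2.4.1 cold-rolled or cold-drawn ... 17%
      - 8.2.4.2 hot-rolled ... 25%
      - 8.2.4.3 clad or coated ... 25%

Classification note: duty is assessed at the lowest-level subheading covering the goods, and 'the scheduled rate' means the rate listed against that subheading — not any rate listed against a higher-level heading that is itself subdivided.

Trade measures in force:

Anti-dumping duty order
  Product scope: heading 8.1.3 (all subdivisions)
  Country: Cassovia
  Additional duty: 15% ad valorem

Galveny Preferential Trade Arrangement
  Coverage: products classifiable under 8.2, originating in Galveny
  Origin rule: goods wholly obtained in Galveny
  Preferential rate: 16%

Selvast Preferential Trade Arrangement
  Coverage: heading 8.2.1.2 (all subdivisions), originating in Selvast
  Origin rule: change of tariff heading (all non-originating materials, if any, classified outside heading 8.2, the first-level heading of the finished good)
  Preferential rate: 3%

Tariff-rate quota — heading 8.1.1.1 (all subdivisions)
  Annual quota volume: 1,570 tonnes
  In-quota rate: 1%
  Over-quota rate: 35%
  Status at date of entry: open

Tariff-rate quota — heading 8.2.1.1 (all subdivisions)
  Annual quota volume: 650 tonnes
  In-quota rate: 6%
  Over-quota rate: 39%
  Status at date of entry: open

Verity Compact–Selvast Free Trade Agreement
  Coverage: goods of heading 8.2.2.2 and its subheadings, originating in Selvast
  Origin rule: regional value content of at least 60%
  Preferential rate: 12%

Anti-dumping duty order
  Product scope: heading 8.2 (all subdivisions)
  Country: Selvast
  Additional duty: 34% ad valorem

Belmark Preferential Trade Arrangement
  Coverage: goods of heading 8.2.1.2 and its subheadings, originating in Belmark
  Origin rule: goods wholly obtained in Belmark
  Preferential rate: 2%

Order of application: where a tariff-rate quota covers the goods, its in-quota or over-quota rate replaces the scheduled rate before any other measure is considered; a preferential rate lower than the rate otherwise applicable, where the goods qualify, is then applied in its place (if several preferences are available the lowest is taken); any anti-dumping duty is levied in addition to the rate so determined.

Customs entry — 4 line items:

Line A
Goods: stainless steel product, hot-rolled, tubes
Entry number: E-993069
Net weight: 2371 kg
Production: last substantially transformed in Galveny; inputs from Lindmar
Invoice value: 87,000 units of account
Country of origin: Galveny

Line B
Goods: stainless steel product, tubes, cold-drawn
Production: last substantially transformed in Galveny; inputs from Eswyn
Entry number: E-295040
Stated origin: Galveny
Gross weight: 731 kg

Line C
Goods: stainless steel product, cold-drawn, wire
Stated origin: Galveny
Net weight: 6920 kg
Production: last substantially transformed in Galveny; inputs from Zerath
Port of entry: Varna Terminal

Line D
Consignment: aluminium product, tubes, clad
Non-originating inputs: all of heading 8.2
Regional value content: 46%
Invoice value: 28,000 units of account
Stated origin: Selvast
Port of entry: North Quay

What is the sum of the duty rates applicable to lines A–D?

81%

Line A: stainless steel → 8.2; tubes → 8.2.4; hot-rolled → 8.2.4.2. Scheduled 25%. Galveny agreement on 8.2: not wholly obtained. → 25%.
Line B: stainless steel → 8.2; tubes → 8.2.4; cold-drawn → 8.2.4.1. Scheduled 17%. Galveny agreement on 8.2: not wholly obtained. → 17%.
Line C: stainless steel → 8.2; wire → 8.2.1; cold-drawn → 8.2.1.2. Scheduled 38%. Galveny agreement on 8.2: not wholly obtained. → 38%.
Line D: aluminium → 8.1; tubes → 8.1.1; clad → 8.1.1.1. Scheduled 24%. quota on 8.1.1.1 open → in-quota 1%; Selvast agreement on 8.2.1.2: 8.1.1.1 not covered; Selvast agreement on 8.2.2.2: 8.1.1.1 not covered. → 1%.
Sum: 25% + 17% + 38% + 1% = 81%.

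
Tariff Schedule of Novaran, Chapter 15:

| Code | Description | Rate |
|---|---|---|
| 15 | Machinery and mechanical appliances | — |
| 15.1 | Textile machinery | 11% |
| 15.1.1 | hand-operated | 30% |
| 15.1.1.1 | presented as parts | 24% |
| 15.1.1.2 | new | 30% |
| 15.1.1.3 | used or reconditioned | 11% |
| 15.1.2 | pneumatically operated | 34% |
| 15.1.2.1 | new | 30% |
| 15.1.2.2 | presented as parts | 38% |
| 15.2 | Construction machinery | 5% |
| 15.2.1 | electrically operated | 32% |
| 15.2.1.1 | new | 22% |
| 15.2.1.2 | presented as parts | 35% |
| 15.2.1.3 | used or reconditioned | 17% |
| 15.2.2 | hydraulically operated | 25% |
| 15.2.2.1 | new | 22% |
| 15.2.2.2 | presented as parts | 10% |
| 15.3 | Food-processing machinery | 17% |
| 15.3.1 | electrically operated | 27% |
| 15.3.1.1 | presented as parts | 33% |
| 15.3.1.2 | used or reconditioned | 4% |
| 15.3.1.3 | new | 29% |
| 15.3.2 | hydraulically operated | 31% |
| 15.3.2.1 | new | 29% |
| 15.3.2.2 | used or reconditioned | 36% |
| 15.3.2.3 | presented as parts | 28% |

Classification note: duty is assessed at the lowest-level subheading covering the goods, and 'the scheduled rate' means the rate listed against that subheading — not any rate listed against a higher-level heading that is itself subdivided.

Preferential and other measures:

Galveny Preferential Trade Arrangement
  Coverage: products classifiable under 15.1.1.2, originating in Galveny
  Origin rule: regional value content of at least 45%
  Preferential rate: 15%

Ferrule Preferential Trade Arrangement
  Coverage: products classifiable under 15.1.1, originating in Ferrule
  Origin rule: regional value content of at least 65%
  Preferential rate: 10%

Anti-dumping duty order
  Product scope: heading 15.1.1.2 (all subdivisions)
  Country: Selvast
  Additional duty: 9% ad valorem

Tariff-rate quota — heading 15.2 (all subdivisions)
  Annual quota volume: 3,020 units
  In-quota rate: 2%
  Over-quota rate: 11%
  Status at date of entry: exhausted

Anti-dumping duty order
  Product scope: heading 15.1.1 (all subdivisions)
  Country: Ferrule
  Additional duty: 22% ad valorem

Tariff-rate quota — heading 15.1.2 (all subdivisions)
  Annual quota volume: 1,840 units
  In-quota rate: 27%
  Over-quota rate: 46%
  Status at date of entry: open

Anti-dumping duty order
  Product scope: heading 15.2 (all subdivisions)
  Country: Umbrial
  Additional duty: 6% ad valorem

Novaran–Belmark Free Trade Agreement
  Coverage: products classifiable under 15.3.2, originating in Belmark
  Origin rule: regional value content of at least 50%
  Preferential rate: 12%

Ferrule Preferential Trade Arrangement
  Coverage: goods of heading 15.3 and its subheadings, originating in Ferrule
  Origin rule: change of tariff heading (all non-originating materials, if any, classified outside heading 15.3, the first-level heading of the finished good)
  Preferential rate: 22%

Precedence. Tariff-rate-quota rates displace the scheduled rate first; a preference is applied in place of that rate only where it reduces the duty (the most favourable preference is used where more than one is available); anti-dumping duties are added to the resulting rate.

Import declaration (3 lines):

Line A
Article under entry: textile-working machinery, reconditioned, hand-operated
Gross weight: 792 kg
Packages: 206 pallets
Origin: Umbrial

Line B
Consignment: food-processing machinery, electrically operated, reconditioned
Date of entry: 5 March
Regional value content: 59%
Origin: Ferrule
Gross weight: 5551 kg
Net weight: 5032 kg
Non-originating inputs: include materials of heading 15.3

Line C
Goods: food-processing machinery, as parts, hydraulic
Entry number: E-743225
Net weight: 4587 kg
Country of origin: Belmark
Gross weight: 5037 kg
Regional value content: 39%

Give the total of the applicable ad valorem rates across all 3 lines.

43%

Line A: textile-working → 15.1; hand-operated → 15.1.1; reconditioned → 15.1.1.3. Scheduled 11%. No special measure applies. → 11%.
Line B: food-processing → 15.3; electrically operated → 15.3.1; reconditioned → 15.3.1.2. Scheduled 4%. Ferrule agreement on 15.1.1: 15.3.1.2 not covered; Ferrule agreement on 15.3: CTH not met. → 4%.
Line C: food-processing → 15.3; hydraulic → 15.3.2; as parts → 15.3.2.3. Scheduled 28%. Belmark agreement on 15.3.2: RVC < 50%. → 28%.
Sum: 11% + 4% + 28% = 43%.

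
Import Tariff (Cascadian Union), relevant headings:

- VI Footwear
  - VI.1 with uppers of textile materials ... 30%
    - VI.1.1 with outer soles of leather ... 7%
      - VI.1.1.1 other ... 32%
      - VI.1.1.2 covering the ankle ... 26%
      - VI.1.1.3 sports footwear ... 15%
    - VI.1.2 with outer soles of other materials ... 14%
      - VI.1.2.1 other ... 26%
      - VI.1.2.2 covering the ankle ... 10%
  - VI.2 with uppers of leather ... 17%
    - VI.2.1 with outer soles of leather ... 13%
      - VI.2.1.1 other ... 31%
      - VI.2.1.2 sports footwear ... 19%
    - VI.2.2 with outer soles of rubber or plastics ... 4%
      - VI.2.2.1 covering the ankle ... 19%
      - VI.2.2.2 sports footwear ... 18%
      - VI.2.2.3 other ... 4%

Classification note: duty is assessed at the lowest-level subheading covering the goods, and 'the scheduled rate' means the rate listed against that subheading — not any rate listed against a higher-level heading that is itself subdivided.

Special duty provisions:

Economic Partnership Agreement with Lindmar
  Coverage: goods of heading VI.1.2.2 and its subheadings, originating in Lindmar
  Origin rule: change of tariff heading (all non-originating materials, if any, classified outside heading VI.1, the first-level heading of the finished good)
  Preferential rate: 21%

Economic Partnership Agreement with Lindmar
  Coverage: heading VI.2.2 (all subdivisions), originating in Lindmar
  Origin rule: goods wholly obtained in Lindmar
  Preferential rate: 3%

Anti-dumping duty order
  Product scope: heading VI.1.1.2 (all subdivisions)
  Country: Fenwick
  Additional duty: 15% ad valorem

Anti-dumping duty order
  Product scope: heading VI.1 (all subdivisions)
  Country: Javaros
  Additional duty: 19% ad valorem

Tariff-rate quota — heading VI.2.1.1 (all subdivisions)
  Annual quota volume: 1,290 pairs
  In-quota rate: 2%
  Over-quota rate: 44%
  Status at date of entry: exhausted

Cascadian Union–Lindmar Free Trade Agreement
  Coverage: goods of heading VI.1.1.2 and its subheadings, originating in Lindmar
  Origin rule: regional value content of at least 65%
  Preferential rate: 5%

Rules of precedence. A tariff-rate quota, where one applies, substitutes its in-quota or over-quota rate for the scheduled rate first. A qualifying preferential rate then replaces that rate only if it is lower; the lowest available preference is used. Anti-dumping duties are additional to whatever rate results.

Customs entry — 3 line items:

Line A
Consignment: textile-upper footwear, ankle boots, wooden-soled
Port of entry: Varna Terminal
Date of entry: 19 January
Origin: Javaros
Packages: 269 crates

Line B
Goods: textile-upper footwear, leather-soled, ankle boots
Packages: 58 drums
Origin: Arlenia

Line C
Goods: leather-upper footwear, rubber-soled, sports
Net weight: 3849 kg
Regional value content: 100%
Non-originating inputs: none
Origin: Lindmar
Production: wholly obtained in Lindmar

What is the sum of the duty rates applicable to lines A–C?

58%

Line A: textile-upper → VI.1; wooden-soled → VI.1.2; ankle boots → VI.1.2.2. Scheduled 10%. anti-dumping (Javaros, VI.1): +19%; total 10% + 19% = 29%. → 29%.
Line B: textile-upper → VI.1; leather-soled → VI.1.1; ankle boots → VI.1.1.2. Scheduled 26%. No special measure applies. → 26%.
Line C: leather-upper → VI.2; rubber-soled → VI.2.2; sports → VI.2.2.2. Scheduled 18%. Lindmar agreement on VI.1.2.2: VI.2.2.2 not covered; Lindmar agreement on VI.2.2: wholly obtained → 3% available; Lindmar agreement on VI.1.1.2: VI.2.2.2 not covered; preferential 3%. → 3%.
Sum: 29% + 26% + 3% = 58%.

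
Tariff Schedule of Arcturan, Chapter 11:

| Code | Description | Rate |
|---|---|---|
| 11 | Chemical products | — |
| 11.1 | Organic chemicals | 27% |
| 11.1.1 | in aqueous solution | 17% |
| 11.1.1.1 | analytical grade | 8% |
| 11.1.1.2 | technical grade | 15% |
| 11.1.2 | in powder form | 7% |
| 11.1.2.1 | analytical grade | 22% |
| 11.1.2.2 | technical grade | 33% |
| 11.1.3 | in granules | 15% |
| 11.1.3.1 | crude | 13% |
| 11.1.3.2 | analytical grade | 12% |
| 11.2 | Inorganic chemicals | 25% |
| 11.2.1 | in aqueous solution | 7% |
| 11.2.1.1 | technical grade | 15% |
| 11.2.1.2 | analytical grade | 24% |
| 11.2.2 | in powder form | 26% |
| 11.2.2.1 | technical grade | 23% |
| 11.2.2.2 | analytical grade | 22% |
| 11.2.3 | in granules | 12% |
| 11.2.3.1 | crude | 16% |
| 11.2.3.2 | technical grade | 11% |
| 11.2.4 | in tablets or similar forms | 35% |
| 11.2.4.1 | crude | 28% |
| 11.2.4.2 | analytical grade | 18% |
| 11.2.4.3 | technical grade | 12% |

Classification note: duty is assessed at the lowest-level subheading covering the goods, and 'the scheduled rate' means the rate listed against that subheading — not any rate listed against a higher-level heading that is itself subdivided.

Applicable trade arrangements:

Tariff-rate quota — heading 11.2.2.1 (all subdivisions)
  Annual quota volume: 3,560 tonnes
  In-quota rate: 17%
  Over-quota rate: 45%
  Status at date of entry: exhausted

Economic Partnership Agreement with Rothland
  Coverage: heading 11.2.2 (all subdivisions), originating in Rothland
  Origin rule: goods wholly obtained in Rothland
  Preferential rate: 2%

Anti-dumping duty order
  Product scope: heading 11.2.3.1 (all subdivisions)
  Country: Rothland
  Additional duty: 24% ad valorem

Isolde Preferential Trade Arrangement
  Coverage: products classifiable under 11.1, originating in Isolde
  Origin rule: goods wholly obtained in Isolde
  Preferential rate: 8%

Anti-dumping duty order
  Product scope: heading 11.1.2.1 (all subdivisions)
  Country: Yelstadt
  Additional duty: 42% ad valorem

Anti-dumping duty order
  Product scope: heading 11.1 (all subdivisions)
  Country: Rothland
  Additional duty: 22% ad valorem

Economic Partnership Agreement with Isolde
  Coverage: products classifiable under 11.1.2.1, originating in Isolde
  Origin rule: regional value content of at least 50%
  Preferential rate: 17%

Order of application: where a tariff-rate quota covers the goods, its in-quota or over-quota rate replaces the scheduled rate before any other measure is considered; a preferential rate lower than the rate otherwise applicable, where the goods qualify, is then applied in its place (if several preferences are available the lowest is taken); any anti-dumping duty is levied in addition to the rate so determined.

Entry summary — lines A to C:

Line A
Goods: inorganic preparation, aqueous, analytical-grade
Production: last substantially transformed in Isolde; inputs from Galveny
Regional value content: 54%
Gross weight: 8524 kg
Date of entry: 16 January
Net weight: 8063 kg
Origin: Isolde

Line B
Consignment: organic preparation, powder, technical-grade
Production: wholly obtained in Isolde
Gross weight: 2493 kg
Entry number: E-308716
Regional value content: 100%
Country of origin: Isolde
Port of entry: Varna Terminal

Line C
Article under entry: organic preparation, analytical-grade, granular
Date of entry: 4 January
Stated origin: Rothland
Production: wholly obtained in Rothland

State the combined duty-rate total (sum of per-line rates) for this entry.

Line A: inorganic → 11.2; aqueous → 11.2.1; analytical-grade → 11.2.1.2. Scheduled 24%. Isolde agreement on 11.1: 11.2.1.2 not covered; Isolde agreement on 11.1.2.1: 11.2.1.2 not covered. → 24%.
Line B: organic → 11.1; powder → 11.1.2; technical-grade → 11.1.2.2. Scheduled 33%. Isolde agreement on 11.1: wholly obtained → 8% available; Isolde agreement on 11.1.2.1: 11.1.2.2 not covered; preferential 8%. → 8%.
Line C: organic → 11.1; granular → 11.1.3; analytical-grade → 11.1.3.2. Scheduled 12%. Rothland agreement on 11.2.2: 11.1.3.2 not covered; anti-dumping (Rothland, 11.1): +22%; total 12% + 22% = 34%. → 34%.
Sum: 24% + 8% + 34% = 66%.

66%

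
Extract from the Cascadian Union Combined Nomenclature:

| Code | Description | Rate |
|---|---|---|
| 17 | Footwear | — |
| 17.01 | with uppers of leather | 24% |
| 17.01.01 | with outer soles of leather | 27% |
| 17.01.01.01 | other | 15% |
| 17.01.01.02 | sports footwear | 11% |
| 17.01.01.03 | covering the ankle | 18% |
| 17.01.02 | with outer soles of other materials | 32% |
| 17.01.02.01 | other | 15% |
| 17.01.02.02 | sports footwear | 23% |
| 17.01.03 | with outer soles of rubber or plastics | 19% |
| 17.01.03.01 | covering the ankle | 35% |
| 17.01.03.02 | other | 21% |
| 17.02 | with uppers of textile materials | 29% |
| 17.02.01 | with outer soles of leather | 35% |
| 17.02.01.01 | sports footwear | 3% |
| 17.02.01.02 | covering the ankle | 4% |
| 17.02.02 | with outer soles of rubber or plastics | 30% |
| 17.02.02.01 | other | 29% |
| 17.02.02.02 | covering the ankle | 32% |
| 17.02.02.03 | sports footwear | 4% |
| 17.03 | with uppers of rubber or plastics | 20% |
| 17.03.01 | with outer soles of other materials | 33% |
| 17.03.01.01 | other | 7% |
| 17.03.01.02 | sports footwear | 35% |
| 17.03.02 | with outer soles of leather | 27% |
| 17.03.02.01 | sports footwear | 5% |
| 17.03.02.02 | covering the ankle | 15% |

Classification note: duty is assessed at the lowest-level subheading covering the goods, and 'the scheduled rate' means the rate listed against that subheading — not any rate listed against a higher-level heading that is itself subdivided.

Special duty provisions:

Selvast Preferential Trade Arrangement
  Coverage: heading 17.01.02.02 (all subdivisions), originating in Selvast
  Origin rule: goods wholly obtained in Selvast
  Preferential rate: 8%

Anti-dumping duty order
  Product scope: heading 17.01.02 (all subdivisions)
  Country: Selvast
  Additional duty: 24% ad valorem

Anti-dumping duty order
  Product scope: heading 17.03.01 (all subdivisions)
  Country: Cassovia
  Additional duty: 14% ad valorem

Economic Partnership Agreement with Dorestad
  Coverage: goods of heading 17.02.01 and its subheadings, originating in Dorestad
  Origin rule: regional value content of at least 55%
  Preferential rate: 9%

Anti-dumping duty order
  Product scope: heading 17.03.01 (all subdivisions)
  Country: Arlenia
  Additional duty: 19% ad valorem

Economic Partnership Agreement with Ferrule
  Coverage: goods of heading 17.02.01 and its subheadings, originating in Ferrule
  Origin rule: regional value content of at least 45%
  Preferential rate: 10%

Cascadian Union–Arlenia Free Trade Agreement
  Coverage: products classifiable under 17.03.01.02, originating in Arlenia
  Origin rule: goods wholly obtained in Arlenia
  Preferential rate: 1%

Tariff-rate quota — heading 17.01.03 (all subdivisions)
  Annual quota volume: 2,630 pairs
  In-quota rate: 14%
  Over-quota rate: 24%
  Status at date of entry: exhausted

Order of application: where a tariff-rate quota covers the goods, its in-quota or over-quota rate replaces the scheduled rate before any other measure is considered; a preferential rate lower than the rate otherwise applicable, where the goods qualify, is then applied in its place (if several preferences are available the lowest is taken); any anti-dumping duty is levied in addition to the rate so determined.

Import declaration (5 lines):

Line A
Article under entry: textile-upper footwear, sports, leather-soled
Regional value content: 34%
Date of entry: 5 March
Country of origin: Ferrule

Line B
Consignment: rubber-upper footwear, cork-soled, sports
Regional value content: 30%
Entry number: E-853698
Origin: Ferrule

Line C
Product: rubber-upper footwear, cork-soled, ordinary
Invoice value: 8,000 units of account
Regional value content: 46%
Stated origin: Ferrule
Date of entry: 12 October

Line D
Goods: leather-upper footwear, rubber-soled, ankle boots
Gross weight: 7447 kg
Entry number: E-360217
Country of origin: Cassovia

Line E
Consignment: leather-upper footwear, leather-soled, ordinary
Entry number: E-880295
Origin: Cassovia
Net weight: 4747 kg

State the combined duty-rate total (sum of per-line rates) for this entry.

Line A: textile-upper → 17.02; leather-soled → 17.02.01; sports → 17.02.01.01. Scheduled 3%. Ferrule agreement on 17.02.01: RVC < 45%. → 3%.
Line B: rubber-upper → 17.03; cork-soled → 17.03.01; sports → 17.03.01.02. Scheduled 35%. Ferrule agreement on 17.02.01: 17.03.01.02 not covered. → 35%.
Line C: rubber-upper → 17.03; cork-soled → 17.03.01; ordinary → 17.03.01.01. Scheduled 7%. Ferrule agreement on 17.02.01: 17.03.01.01 not covered. → 7%.
Line D: leather-upper → 17.01; rubber-soled → 17.01.03; ankle boots → 17.01.03.01. Scheduled 35%. quota on 17.01.03 exhausted → over-quota 24%. → 24%.
Line E: leather-upper → 17.01; leather-soled → 17.01.01; ordinary → 17.01.01.01. Scheduled 15%. No special measure applies. → 15%.
Sum: 3% + 35% + 7% + 24% + 15% = 84%.

84%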